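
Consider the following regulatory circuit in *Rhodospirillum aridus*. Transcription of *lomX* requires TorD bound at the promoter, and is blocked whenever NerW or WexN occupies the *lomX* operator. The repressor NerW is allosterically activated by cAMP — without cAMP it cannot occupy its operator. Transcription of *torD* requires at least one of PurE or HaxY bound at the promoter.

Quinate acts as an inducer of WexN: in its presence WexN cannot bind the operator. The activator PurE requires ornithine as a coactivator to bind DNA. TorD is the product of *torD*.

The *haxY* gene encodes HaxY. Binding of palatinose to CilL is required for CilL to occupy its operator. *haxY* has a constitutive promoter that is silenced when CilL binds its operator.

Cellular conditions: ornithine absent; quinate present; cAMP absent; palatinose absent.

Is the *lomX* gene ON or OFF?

ON

Ornithine is absent, so PurE is inactive.
Palatinose is absent, so CilL is inactive.
With no repressor bound, *haxY* is transcribed.
So HaxY is produced and active.
Activator HaxY is present, so *torD* is transcribed.
So TorD is produced and active.
cAMP is absent, so NerW is inactive.
Quinate is present, so WexN is inactive.
No repressor is bound and TorD is active, so *lomX* is transcribed.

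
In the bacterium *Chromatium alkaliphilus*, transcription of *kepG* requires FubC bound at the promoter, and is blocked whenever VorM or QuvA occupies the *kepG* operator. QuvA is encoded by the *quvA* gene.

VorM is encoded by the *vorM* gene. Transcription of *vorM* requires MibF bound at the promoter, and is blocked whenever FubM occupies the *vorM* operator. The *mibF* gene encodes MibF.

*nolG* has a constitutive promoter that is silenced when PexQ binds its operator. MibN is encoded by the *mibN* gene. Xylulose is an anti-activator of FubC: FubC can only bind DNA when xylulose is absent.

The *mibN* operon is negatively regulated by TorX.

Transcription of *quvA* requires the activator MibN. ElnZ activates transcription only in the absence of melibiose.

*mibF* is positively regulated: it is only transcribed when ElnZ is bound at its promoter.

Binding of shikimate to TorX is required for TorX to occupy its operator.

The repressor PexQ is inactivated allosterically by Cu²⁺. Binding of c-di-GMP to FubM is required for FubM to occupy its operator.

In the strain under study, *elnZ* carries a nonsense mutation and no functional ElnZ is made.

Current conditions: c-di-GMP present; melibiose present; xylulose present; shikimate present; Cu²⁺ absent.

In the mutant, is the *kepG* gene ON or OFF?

c-di-GMP is present, so FubM is active.
ElnZ is non-functional in this strain, so it has no effect.
Required activator ElnZ is absent, so *mibF* is not transcribed.
So MibF is not produced.
With repressor FubM bound, *vorM* is not transcribed.
So VorM is not produced.
Xylulose is present, so FubC is inactive.
Shikimate is present, so TorX is active.
With repressor TorX bound, *mibN* is not transcribed.
So MibN is not produced.
Required activator MibN is absent, so *quvA* is not transcribed.
So QuvA is not produced.
Required activator FubC is absent, so *kepG* is not transcribed.

OFF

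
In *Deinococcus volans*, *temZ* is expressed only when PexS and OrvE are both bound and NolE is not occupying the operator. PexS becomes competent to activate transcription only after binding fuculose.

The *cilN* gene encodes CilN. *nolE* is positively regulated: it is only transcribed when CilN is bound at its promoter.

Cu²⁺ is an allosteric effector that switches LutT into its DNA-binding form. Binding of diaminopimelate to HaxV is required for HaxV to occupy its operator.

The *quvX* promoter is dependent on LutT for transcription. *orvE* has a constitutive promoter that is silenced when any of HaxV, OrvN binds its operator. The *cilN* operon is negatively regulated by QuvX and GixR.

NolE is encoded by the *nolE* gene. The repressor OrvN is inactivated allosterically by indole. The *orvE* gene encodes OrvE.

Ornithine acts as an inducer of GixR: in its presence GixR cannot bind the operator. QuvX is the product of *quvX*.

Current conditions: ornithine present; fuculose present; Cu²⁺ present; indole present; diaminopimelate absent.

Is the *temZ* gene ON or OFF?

Fuculose is present, so PexS is active.
Diaminopimelate is absent, so HaxV is inactive.
Indole is present, so OrvN is inactive.
With no repressor bound, *orvE* is transcribed.
So OrvE is produced and active.
Cu²⁺ is present, so LutT is active.
No repressor is bound and LutT is active, so *quvX* is transcribed.
So QuvX is produced and active.
Ornithine is present, so GixR is inactive.
With repressor QuvX bound, *cilN* is not transcribed.
So CilN is not produced.
Required activator CilN is absent, so *nolE* is not transcribed.
So NolE is not produced.
No repressor is bound and PexS and OrvE are active, so *temZ* is transcribed.

ON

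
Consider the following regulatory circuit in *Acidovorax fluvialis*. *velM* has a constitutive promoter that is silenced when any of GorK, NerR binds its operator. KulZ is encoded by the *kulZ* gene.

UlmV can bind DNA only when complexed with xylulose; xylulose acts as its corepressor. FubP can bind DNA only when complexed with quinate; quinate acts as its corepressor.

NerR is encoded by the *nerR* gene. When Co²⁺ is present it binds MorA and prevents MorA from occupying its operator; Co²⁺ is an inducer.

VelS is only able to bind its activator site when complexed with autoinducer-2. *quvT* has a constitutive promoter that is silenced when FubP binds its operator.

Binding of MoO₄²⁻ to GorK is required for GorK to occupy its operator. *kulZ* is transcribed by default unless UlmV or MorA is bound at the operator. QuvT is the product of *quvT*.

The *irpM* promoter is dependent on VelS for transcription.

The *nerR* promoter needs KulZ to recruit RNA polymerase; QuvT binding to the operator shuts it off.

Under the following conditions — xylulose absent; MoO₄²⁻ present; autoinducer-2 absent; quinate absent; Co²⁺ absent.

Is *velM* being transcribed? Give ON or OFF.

MoO₄²⁻ is present, so GorK is active.
Xylulose is absent, so UlmV is inactive.
Co²⁺ is absent, so MorA is active.
With repressor MorA bound, *kulZ* is not transcribed.
So KulZ is not produced.
Quinate is absent, so FubP is inactive.
With no repressor bound, *quvT* is transcribed.
So QuvT is produced and active.
With repressor QuvT bound, *nerR* is not transcribed.
So NerR is not produced.
With repressor GorK bound, *velM* is not transcribed.

OFF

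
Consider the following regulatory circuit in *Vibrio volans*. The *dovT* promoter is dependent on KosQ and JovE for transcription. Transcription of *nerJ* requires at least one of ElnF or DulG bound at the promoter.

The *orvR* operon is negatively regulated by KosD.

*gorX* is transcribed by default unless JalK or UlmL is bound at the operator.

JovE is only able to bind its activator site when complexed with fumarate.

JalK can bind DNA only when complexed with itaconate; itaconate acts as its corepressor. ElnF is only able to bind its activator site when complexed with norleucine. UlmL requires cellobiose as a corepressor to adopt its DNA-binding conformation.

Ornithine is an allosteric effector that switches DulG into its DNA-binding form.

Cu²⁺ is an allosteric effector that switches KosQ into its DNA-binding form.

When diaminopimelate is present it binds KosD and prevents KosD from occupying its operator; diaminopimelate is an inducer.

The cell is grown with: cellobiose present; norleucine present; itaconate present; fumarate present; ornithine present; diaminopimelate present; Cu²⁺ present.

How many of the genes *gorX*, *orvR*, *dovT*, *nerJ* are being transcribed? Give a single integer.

Itaconate is present, so JalK is active.
Cellobiose is present, so UlmL is active.
With repressor JalK bound, *gorX* is not transcribed.
→ *gorX* is OFF.
Diaminopimelate is present, so KosD is inactive.
With no repressor bound, *orvR* is transcribed.
→ *orvR* is ON.
Cu²⁺ is present, so KosQ is active.
Fumarate is present, so JovE is active.
No repressor is bound and KosQ and JovE are active, so *dovT* is transcribed.
→ *dovT* is ON.
Norleucine is present, so ElnF is active.
Ornithine is present, so DulG is active.
Activator ElnF is present, so *nerJ* is transcribed.
→ *nerJ* is ON.
3 of the 4 genes are transcribed.

3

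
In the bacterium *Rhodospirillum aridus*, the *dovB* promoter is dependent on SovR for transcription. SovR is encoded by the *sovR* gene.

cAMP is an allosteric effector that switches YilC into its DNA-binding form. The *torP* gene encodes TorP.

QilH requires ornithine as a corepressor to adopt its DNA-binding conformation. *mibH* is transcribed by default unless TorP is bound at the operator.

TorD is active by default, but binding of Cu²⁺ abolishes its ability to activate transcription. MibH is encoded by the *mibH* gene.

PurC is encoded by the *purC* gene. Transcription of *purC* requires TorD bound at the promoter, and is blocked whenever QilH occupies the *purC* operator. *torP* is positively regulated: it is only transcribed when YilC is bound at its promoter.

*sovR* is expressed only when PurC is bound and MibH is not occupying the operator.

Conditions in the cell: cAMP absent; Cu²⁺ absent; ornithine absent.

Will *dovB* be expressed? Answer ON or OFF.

cAMP is absent, so YilC is inactive.
Required activator YilC is absent, so *torP* is not transcribed.
So TorP is not produced.
With no repressor bound, *mibH* is transcribed.
So MibH is produced and active.
Cu²⁺ is absent, so TorD is active.
Ornithine is absent, so QilH is inactive.
No repressor is bound and TorD is active, so *purC* is transcribed.
So PurC is produced and active.
With repressor MibH bound, *sovR* is not transcribed.
So SovR is not produced.
Required activator SovR is absent, so *dovB* is not transcribed.

OFF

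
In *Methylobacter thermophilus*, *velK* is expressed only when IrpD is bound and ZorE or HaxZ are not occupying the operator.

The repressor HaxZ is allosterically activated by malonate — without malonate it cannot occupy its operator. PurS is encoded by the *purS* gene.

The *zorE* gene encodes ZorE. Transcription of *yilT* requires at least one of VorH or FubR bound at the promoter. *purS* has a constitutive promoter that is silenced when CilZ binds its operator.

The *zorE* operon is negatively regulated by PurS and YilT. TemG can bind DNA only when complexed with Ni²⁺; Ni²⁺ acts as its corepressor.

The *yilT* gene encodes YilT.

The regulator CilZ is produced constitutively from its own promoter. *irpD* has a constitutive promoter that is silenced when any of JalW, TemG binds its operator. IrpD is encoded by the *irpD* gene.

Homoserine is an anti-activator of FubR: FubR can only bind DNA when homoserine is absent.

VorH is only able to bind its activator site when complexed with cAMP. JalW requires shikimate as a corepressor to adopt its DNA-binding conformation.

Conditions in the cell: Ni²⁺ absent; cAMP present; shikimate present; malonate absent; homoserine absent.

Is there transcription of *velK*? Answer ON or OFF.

CilZ is produced constitutively and is active.
With repressor CilZ bound, *purS* is not transcribed.
So PurS is not produced.
cAMP is present, so VorH is active.
Homoserine is absent, so FubR is active.
Activator VorH is present, so *yilT* is transcribed.
So YilT is produced and active.
With repressor YilT bound, *zorE* is not transcribed.
So ZorE is not produced.
Malonate is absent, so HaxZ is inactive.
Shikimate is present, so JalW is active.
Ni²⁺ is absent, so TemG is inactive.
With repressor JalW bound, *irpD* is not transcribed.
So IrpD is not produced.
Required activator IrpD is absent, so *velK* is not transcribed.

OFF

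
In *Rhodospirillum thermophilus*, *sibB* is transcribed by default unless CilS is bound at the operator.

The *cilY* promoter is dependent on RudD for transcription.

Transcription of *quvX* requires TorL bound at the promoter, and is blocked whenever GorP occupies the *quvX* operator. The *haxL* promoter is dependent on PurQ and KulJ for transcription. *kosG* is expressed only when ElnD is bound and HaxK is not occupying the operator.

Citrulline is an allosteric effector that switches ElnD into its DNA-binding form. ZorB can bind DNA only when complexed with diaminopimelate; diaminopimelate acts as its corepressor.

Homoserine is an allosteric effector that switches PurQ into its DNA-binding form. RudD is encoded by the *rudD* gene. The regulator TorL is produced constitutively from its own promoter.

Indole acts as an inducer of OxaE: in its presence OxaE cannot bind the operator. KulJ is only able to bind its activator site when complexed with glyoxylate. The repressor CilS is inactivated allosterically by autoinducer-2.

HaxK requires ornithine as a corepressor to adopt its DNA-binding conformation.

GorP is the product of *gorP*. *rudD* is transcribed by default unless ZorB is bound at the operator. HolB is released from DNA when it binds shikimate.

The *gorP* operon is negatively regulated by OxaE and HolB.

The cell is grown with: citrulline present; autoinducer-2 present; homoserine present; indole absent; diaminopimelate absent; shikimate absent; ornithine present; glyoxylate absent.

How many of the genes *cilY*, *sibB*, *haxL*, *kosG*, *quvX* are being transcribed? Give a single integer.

Diaminopimelate is absent, so ZorB is inactive.
With no repressor bound, *rudD* is transcribed.
So RudD is produced and active.
No repressor is bound and RudD is active, so *cilY* is transcribed.
→ *cilY* is ON.
Autoinducer-2 is present, so CilS is inactive.
With no repressor bound, *sibB* is transcribed.
→ *sibB* is ON.
Homoserine is present, so PurQ is active.
Glyoxylate is absent, so KulJ is inactive.
Required activator KulJ is absent, so *haxL* is not transcribed.
→ *haxL* is OFF.
Ornithine is present, so HaxK is active.
Citrulline is present, so ElnD is active.
With repressor HaxK bound, *kosG* is not transcribed.
→ *kosG* is OFF.
TorL is produced constitutively and is active.
Indole is absent, so OxaE is active.
Shikimate is absent, so HolB is active.
With repressor OxaE bound, *gorP* is not transcribed.
So GorP is not produced.
No repressor is bound and TorL is active, so *quvX* is transcribed.
→ *quvX* is ON.
3 of the 5 genes are transcribed.

3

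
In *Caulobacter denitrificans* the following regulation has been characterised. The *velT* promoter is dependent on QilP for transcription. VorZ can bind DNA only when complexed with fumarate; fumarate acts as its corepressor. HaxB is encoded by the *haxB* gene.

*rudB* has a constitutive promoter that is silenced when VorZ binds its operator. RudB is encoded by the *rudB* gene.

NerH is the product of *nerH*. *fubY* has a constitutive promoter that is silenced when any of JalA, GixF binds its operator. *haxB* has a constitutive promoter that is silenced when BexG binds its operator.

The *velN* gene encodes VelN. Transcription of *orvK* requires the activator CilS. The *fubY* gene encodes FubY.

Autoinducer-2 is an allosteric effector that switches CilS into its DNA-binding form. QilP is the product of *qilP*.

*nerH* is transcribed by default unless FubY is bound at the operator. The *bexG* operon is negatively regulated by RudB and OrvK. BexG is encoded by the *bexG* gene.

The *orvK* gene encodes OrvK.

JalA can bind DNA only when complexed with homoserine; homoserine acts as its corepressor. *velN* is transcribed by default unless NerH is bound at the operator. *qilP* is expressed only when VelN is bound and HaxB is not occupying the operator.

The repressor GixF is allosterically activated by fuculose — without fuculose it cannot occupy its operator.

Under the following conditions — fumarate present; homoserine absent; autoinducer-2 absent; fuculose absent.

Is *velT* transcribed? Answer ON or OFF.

ON

Homoserine is absent, so JalA is inactive.
Fuculose is absent, so GixF is inactive.
With no repressor bound, *fubY* is transcribed.
So FubY is produced and active.
With repressor FubY bound, *nerH* is not transcribed.
So NerH is not produced.
With no repressor bound, *velN* is transcribed.
So VelN is produced and active.
Fumarate is present, so VorZ is active.
With repressor VorZ bound, *rudB* is not transcribed.
So RudB is not produced.
Autoinducer-2 is absent, so CilS is inactive.
Required activator CilS is absent, so *orvK* is not transcribed.
So OrvK is not produced.
With no repressor bound, *bexG* is transcribed.
So BexG is produced and active.
With repressor BexG bound, *haxB* is not transcribed.
So HaxB is not produced.
No repressor is bound and VelN is active, so *qilP* is transcribed.
So QilP is produced and active.
No repressor is bound and QilP is active, so *velT* is transcribed.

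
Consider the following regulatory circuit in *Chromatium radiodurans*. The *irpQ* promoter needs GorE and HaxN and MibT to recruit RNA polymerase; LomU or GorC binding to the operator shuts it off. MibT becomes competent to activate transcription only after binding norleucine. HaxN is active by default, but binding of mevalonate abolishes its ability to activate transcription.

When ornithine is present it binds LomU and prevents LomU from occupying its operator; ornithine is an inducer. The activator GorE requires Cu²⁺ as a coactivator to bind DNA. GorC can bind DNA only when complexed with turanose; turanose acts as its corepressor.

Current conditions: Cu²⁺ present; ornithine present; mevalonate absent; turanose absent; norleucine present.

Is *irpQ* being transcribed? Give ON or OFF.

Cu²⁺ is present, so GorE is active.
Ornithine is present, so LomU is inactive.
Turanose is absent, so GorC is inactive.
Mevalonate is absent, so HaxN is active.
Norleucine is present, so MibT is active.
No repressor is bound and GorE and HaxN and MibT are active, so *irpQ* is transcribed.

ON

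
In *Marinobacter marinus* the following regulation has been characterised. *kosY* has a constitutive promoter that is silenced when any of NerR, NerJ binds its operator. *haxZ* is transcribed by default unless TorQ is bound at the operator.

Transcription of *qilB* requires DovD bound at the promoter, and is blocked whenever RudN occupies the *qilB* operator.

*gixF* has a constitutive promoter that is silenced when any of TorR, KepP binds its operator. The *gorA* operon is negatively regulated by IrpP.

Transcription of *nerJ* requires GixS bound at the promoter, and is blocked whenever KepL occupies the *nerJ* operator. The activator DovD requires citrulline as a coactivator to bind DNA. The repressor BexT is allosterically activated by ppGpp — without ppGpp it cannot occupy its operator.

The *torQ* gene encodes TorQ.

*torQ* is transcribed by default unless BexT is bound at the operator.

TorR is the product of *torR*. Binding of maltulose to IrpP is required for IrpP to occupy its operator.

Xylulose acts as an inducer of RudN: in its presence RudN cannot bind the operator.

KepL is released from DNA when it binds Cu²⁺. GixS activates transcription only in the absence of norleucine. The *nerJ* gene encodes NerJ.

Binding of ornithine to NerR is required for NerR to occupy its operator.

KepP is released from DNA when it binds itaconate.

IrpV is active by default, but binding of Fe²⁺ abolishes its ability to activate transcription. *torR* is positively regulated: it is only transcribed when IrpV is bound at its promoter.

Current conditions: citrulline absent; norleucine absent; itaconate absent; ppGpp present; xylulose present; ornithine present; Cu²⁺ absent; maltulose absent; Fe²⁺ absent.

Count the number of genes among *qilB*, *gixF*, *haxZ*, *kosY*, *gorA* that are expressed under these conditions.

Xylulose is present, so RudN is inactive.
Citrulline is absent, so DovD is inactive.
Required activator DovD is absent, so *qilB* is not transcribed.
→ *qilB* is OFF.
Fe²⁺ is absent, so IrpV is active.
No repressor is bound and IrpV is active, so *torR* is transcribed.
So TorR is produced and active.
Itaconate is absent, so KepP is active.
With repressor TorR bound, *gixF* is not transcribed.
→ *gixF* is OFF.
ppGpp is present, so BexT is active.
With repressor BexT bound, *torQ* is not transcribed.
So TorQ is not produced.
With no repressor bound, *haxZ* is transcribed.
→ *haxZ* is ON.
Ornithine is present, so NerR is active.
Norleucine is absent, so GixS is active.
Cu²⁺ is absent, so KepL is active.
With repressor KepL bound, *nerJ* is not transcribed.
So NerJ is not produced.
With repressor NerR bound, *kosY* is not transcribed.
→ *kosY* is OFF.
Maltulose is absent, so IrpP is inactive.
With no repressor bound, *gorA* is transcribed.
→ *gorA* is ON.
2 of the 5 genes are transcribed.

2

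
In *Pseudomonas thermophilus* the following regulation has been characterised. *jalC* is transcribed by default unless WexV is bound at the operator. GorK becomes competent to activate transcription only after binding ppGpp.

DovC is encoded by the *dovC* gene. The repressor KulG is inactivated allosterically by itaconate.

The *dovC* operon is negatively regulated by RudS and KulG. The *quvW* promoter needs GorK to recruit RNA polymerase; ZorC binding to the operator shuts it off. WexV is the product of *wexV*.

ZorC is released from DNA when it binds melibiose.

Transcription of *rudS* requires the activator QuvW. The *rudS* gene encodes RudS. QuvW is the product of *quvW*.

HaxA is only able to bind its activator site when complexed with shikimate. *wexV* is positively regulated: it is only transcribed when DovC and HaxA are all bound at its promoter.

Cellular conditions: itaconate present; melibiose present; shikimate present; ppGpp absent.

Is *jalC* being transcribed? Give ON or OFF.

OFF

Melibiose is present, so ZorC is inactive.
ppGpp is absent, so GorK is inactive.
Required activator GorK is absent, so *quvW* is not transcribed.
So QuvW is not produced.
Required activator QuvW is absent, so *rudS* is not transcribed.
So RudS is not produced.
Itaconate is present, so KulG is inactive.
With no repressor bound, *dovC* is transcribed.
So DovC is produced and active.
Shikimate is present, so HaxA is active.
No repressor is bound and DovC and HaxA are active, so *wexV* is transcribed.
So WexV is produced and active.
With repressor WexV bound, *jalC* is not transcribed.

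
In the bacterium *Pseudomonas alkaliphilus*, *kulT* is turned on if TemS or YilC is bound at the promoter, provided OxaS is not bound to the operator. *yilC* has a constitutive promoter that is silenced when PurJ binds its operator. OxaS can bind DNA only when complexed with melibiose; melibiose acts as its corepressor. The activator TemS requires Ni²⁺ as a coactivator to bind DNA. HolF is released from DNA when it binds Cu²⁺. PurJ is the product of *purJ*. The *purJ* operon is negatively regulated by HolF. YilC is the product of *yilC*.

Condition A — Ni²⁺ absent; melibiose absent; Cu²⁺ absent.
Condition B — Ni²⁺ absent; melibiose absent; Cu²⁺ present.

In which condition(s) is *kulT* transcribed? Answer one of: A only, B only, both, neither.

Condition A:
Ni²⁺ is absent, so TemS is inactive.
Melibiose is absent, so OxaS is inactive.
Cu²⁺ is absent, so HolF is active.
With repressor HolF bound, *purJ* is not transcribed.
So PurJ is not produced.
With no repressor bound, *yilC* is transcribed.
So YilC is produced and active.
Activator YilC is present, so *kulT* is transcribed.
→ *kulT* is ON in A.
Condition B:
Ni²⁺ is absent, so TemS is inactive.
Melibiose is absent, so OxaS is inactive.
Cu²⁺ is present, so HolF is inactive.
With no repressor bound, *purJ* is transcribed.
So PurJ is produced and active.
With repressor PurJ bound, *yilC* is not transcribed.
So YilC is not produced.
No activator is available at the *kulT* promoter, so *kulT* is not transcribed.
→ *kulT* is OFF in B.

A only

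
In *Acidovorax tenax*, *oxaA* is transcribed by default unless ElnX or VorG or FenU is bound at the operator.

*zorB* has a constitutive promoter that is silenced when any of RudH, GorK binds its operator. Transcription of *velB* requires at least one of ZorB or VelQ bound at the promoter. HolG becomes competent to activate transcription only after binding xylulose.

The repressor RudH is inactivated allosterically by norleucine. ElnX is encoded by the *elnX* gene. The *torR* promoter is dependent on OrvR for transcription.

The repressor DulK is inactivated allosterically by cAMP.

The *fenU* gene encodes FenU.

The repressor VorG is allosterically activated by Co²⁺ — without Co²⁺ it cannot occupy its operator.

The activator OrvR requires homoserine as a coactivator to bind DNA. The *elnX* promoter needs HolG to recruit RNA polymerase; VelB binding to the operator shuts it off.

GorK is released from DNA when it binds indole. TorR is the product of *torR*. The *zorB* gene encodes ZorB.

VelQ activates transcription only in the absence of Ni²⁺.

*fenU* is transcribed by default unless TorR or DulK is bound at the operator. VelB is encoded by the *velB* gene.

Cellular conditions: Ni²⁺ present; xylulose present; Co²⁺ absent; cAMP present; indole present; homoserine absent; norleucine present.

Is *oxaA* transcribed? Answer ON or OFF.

Norleucine is present, so RudH is inactive.
Indole is present, so GorK is inactive.
With no repressor bound, *zorB* is transcribed.
So ZorB is produced and active.
Ni²⁺ is present, so VelQ is inactive.
Activator ZorB is present, so *velB* is transcribed.
So VelB is produced and active.
Xylulose is present, so HolG is active.
With repressor VelB bound, *elnX* is not transcribed.
So ElnX is not produced.
Co²⁺ is absent, so VorG is inactive.
Homoserine is absent, so OrvR is inactive.
Required activator OrvR is absent, so *torR* is not transcribed.
So TorR is not produced.
cAMP is present, so DulK is inactive.
With no repressor bound, *fenU* is transcribed.
So FenU is produced and active.
With repressor FenU bound, *oxaA* is not transcribed.

OFF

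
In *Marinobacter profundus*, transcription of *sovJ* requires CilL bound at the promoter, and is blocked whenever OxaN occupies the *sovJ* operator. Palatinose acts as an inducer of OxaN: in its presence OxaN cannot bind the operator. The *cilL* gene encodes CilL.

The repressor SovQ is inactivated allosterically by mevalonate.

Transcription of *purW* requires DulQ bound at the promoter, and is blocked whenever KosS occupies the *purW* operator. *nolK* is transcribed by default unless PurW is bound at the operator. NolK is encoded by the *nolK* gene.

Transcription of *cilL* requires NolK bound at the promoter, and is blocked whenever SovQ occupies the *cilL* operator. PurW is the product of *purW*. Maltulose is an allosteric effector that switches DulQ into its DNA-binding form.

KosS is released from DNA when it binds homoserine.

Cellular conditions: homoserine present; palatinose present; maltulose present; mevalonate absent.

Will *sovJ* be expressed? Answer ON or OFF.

Maltulose is present, so DulQ is active.
Homoserine is present, so KosS is inactive.
No repressor is bound and DulQ is active, so *purW* is transcribed.
So PurW is produced and active.
With repressor PurW bound, *nolK* is not transcribed.
So NolK is not produced.
Mevalonate is absent, so SovQ is active.
With repressor SovQ bound, *cilL* is not transcribed.
So CilL is not produced.
Palatinose is present, so OxaN is inactive.
Required activator CilL is absent, so *sovJ* is not transcribed.

OFF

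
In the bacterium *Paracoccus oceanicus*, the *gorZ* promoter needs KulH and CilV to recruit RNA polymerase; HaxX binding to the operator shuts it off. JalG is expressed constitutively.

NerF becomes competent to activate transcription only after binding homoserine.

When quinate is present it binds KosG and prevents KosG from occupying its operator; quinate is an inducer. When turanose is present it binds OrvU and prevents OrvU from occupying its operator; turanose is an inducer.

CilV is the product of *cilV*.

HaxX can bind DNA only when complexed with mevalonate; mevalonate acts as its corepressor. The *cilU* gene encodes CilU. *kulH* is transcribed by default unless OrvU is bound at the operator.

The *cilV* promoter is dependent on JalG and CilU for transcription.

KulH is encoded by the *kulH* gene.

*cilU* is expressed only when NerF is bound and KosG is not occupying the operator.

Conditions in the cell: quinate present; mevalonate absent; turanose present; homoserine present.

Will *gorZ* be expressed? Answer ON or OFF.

ON

Turanose is present, so OrvU is inactive.
With no repressor bound, *kulH* is transcribed.
So KulH is produced and active.
Mevalonate is absent, so HaxX is inactive.
JalG is produced constitutively and is active.
Homoserine is present, so NerF is active.
Quinate is present, so KosG is inactive.
No repressor is bound and NerF is active, so *cilU* is transcribed.
So CilU is produced and active.
No repressor is bound and JalG and CilU are active, so *cilV* is transcribed.
So CilV is produced and active.
No repressor is bound and KulH and CilV are active, so *gorZ* is transcribed.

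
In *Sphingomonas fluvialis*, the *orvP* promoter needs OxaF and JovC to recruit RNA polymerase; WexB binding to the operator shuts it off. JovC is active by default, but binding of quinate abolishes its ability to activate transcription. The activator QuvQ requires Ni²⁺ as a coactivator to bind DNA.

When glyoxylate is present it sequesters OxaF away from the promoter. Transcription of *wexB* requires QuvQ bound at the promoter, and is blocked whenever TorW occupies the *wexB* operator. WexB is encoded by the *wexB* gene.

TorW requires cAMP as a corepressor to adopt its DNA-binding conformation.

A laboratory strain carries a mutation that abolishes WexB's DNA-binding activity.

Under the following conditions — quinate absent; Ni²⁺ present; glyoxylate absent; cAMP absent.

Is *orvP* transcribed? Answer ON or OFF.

Glyoxylate is absent, so OxaF is active.
WexB is non-functional in this strain, so it has no effect.
Quinate is absent, so JovC is active.
No repressor is bound and OxaF and JovC are active, so *orvP* is transcribed.

ON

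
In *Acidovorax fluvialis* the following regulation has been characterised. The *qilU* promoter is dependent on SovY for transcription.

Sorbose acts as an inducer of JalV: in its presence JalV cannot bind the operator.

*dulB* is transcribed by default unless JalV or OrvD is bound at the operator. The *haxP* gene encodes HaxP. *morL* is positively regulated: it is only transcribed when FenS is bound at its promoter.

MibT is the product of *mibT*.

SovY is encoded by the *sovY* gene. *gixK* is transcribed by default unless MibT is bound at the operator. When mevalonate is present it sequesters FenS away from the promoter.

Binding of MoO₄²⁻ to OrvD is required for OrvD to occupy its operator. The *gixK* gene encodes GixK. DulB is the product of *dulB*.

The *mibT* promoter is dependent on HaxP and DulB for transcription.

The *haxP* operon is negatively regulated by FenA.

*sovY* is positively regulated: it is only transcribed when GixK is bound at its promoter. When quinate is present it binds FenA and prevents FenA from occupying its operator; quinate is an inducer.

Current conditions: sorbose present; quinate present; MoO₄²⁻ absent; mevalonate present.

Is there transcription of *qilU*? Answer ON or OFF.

OFF

Quinate is present, so FenA is inactive.
With no repressor bound, *haxP* is transcribed.
So HaxP is produced and active.
Sorbose is present, so JalV is inactive.
MoO₄²⁻ is absent, so OrvD is inactive.
With no repressor bound, *dulB* is transcribed.
So DulB is produced and active.
No repressor is bound and HaxP and DulB are active, so *mibT* is transcribed.
So MibT is produced and active.
With repressor MibT bound, *gixK* is not transcribed.
So GixK is not produced.
Required activator GixK is absent, so *sovY* is not transcribed.
So SovY is not produced.
Required activator SovY is absent, so *qilU* is not transcribed.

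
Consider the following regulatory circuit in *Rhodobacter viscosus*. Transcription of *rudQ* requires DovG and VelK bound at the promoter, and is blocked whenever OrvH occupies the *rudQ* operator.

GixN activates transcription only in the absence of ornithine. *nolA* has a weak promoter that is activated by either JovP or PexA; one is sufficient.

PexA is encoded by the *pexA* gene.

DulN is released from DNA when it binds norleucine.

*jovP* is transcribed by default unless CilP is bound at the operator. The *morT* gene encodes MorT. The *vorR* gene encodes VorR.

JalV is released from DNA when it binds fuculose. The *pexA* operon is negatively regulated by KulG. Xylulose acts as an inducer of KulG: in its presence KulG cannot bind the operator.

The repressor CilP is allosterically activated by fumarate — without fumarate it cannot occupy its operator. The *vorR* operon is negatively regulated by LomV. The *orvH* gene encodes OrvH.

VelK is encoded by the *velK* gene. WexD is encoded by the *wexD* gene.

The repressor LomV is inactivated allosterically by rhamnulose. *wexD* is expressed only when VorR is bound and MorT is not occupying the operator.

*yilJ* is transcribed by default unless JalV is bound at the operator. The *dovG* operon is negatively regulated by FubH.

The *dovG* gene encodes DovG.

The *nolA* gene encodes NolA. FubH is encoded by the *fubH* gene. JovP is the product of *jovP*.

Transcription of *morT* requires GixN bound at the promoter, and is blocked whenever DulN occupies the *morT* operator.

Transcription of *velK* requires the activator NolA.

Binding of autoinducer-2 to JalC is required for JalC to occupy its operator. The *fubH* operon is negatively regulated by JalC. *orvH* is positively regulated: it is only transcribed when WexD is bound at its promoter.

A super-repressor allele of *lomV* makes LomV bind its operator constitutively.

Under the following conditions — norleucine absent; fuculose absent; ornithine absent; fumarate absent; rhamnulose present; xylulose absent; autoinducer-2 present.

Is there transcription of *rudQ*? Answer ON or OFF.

ON

LomV is constitutively active in this strain.
With repressor LomV bound, *vorR* is not transcribed.
So VorR is not produced.
Norleucine is absent, so DulN is active.
Ornithine is absent, so GixN is active.
With repressor DulN bound, *morT* is not transcribed.
So MorT is not produced.
Required activator VorR is absent, so *wexD* is not transcribed.
So WexD is not produced.
Required activator WexD is absent, so *orvH* is not transcribed.
So OrvH is not produced.
Autoinducer-2 is present, so JalC is active.
With repressor JalC bound, *fubH* is not transcribed.
So FubH is not produced.
With no repressor bound, *dovG* is transcribed.
So DovG is produced and active.
Fumarate is absent, so CilP is inactive.
With no repressor bound, *jovP* is transcribed.
So JovP is produced and active.
Xylulose is absent, so KulG is active.
With repressor KulG bound, *pexA* is not transcribed.
So PexA is not produced.
Activator JovP is present, so *nolA* is transcribed.
So NolA is produced and active.
No repressor is bound and NolA is active, so *velK* is transcribed.
So VelK is produced and active.
No repressor is bound and DovG and VelK are active, so *rudQ* is transcribed.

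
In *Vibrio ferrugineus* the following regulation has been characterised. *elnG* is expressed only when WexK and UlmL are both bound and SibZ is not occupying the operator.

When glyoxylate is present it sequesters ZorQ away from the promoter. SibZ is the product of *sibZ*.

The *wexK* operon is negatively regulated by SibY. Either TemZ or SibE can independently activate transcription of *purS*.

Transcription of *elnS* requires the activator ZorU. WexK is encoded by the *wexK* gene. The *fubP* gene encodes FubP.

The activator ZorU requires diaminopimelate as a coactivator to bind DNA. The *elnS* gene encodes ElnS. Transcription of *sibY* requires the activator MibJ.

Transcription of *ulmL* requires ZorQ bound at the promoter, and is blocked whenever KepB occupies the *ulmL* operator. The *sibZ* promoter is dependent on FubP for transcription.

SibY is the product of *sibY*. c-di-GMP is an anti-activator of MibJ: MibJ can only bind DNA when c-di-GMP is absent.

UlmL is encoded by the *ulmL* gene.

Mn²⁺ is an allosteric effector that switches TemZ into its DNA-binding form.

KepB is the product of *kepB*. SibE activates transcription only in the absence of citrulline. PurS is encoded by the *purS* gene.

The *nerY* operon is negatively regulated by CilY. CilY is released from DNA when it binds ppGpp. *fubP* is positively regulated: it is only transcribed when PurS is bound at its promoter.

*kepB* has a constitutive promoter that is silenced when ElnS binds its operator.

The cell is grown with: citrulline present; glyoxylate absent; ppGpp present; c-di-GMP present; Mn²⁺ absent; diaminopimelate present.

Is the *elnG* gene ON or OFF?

ON

Mn²⁺ is absent, so TemZ is inactive.
Citrulline is present, so SibE is inactive.
No activator is available at the *purS* promoter, so *purS* is not transcribed.
So PurS is not produced.
Required activator PurS is absent, so *fubP* is not transcribed.
So FubP is not produced.
Required activator FubP is absent, so *sibZ* is not transcribed.
So SibZ is not produced.
c-di-GMP is present, so MibJ is inactive.
Required activator MibJ is absent, so *sibY* is not transcribed.
So SibY is not produced.
With no repressor bound, *wexK* is transcribed.
So WexK is produced and active.
Diaminopimelate is present, so ZorU is active.
No repressor is bound and ZorU is active, so *elnS* is transcribed.
So ElnS is produced and active.
With repressor ElnS bound, *kepB* is not transcribed.
So KepB is not produced.
Glyoxylate is absent, so ZorQ is active.
No repressor is bound and ZorQ is active, so *ulmL* is transcribed.
So UlmL is produced and active.
No repressor is bound and WexK and UlmL are active, so *elnG* is transcribed.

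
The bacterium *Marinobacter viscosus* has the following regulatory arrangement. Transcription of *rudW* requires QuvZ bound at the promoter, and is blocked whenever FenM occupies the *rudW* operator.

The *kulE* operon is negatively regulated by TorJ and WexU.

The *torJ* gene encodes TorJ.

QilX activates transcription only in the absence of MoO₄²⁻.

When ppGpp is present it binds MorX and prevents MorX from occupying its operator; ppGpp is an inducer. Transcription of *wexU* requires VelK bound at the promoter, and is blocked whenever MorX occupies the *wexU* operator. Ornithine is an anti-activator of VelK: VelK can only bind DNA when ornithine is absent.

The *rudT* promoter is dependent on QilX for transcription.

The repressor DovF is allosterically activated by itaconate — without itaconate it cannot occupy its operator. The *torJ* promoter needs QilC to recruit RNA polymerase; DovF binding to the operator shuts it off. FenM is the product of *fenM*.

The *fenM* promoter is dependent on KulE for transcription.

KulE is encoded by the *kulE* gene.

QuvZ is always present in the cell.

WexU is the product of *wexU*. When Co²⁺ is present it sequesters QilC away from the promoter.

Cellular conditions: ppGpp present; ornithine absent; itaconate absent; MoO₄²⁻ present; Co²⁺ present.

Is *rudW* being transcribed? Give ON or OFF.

ON

QuvZ is produced constitutively and is active.
Co²⁺ is present, so QilC is inactive.
Itaconate is absent, so DovF is inactive.
Required activator QilC is absent, so *torJ* is not transcribed.
So TorJ is not produced.
Ornithine is absent, so VelK is active.
ppGpp is present, so MorX is inactive.
No repressor is bound and VelK is active, so *wexU* is transcribed.
So WexU is produced and active.
With repressor WexU bound, *kulE* is not transcribed.
So KulE is not produced.
Required activator KulE is absent, so *fenM* is not transcribed.
So FenM is not produced.
No repressor is bound and QuvZ is active, so *rudW* is transcribed.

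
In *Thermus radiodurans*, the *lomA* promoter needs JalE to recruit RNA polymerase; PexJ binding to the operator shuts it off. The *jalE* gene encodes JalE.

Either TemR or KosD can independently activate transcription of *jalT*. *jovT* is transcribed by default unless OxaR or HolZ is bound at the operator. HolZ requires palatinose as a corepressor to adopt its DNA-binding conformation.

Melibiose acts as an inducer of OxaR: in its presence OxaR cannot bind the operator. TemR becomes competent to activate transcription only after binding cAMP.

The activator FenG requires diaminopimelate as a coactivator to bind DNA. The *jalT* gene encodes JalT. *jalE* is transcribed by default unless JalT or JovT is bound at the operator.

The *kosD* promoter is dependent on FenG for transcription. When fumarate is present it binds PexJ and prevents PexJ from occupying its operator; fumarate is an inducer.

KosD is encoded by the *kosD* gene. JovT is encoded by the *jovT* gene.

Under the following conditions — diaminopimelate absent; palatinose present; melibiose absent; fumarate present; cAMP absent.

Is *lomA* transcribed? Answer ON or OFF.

ON

cAMP is absent, so TemR is inactive.
Diaminopimelate is absent, so FenG is inactive.
Required activator FenG is absent, so *kosD* is not transcribed.
So KosD is not produced.
No activator is available at the *jalT* promoter, so *jalT* is not transcribed.
So JalT is not produced.
Melibiose is absent, so OxaR is active.
Palatinose is present, so HolZ is active.
With repressor OxaR bound, *jovT* is not transcribed.
So JovT is not produced.
With no repressor bound, *jalE* is transcribed.
So JalE is produced and active.
Fumarate is present, so PexJ is inactive.
No repressor is bound and JalE is active, so *lomA* is transcribed.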